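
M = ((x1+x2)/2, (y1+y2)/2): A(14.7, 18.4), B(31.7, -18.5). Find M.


Mx = (14.7 + 31.7)/2 = 46.4/2 = 23.2000
My = (18.4 - 18.5)/2 = -0.1/2 = -0.0500

(23.2000, -0.0500)


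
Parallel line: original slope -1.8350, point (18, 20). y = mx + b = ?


Parallel lines have equal slopes.
m2 = -1.8350
b2 = 20 + 1.8350*18 = 53.0300

y = -1.8350x + 53.0300


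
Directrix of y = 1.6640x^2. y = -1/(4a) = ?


a = 1.6640
1/(4a) = 0.1502
directrix: y = -0.1502 = -0.1502

y = -0.1502


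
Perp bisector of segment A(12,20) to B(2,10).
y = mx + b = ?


Midpoint = (7, 15)
Slope of AB = dy/dx = -10/(-10) = 1.0000
Perp slope = -dx/dy = -10/10 = -1.0000
b = My - (perp slope)*Mx = 15 + (-10*7)/(-10) = 15 + 7.0000 = 22.0000

y = -1.0000x + 22.0000


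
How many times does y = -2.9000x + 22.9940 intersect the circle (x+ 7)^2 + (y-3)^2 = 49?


Substitute y = -2.9000x + 22.9940: (x+ 7)^2 + (-2.9000x+22.9940-3)^2 = 49
Expand to Ax^2 + Bx + C = 0, where b-k = 19.994
A = 1+m^2 = 9.41
B = 2(m(b-k) - h) = 2(-2.9000*19.994 + 7) = -101.9652
C = h^2 + (b-k)^2 - r^2 = 49 + 399.760036 - 49 = 399.760036
disc = B^2-4AC = 10396.9020 - 15046.9678 = -4650.0658
disc < 0

0 intersection points


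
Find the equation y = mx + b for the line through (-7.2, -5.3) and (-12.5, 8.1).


m = (13.4)/(-5.3) = -2.5283
b = y1 - m*x1 = -5.3 - (13.4*(-7.2))/(-5.3) = -5.3 - 18.2038 = -23.5038

y = -2.5283x - 23.5038


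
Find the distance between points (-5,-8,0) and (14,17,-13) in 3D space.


dx=19, dy=25, dz=-13
d = sqrt(361+625+169) = sqrt(1155) = 33.9853

33.9853


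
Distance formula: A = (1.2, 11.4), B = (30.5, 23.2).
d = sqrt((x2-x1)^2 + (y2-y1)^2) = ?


dx = 30.5 - 1.2 = 29.3
dy = 23.2 - 11.4 = 11.8
d = sqrt(858.49 + 139.24) = sqrt(997.73) = 31.5869

31.5869


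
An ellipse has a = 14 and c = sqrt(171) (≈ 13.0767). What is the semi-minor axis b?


b^2 = 14^2 - (sqrt(171))^2 = 196 - 171 = 25
b = sqrt(25) = 5

b = 5


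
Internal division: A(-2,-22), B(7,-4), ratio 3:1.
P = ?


Px = (3*7 + 1*(-2))/4 = 19/4 = 4.7500
Py = (3*(-4) + 1*(-22))/4 = -34/4 = -8.5000

P = (4.7500, -8.5000)


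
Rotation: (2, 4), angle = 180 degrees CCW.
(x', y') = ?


cos(180) = -1, sin(180) = 0
x' = 2*(-1) - 4*0 = -2
y' = 2*0 + 4*(-1) = -4

(-2, -4)


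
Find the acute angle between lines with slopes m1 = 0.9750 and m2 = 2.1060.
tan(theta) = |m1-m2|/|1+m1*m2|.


m1-m2 = -1.131
1+m1*m2 = 3.05335
tan(theta) = |-1.131/3.05335| = 0.370413
theta = arctan(|-1.131/3.05335|) = 20.3253 degrees (acute angle)

20.3253 degrees


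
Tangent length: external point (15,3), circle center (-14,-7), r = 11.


d = sqrt((15+ 14)^2 + (3+ 7)^2) = sqrt(841+100) = 30.6757
L = sqrt(941.0000 - 121) = sqrt(820.0000) = 28.6356

28.6356


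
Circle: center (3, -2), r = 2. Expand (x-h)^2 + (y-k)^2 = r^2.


(x-3)^2 + (y+ 2)^2 = 2^2
D = -2h = -6, E = -2k = 4
F = h^2+k^2-r^2 = 9+4-4 = 9

x^2 + y^2 - 6x + 4y + 9 = 0


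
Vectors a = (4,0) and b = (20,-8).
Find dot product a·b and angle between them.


a·b = 4*20 + 0*(-8) = 80 + 0 = 80
|a| = sqrt(16+0) = 4.0000
|b| = sqrt(400+64) = 21.5407
cos(theta) = 80/(sqrt(16)*sqrt(464)) = 80/sqrt(7424) = 0.928477
theta = arccos(80/sqrt(7424)) = 21.8014 degrees

a·b = 80, theta = 21.8014 deg


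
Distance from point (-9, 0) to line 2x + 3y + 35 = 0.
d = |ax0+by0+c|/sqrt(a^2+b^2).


|2*(-9) + 3*0 + 35| = |17| = 17
sqrt(4 + 9) = sqrt(13) = 3.6056
d = 17/sqrt(13) = 4.7150

4.7150


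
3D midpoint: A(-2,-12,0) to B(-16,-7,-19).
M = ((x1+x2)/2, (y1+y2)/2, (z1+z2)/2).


Mx = (-2- 16)/2 = -9.0000
My = (-12- 7)/2 = -9.5000
Mz = (0- 19)/2 = -9.5000

M = (-9.0000, -9.5000, -9.5000)


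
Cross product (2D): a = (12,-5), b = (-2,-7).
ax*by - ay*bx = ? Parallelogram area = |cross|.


cross = 12*(-7) + 5*(-2) = -84 - 10 = -94
Parallelogram area = |-94| = 94

cross = -94, parallelogram area = 94


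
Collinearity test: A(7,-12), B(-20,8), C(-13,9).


7*(8-9) - 20*(9+ 12) - 13*(-12-8)
= -7 - 420 + 260 = -167

No, not collinear (determinant = -167)


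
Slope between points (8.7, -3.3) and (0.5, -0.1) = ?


dy = -0.1 + 3.3 = 3.2
dx = 0.5 - 8.7 = -8.2
m = 3.2/(-8.2) = -0.3902

m = -0.3902


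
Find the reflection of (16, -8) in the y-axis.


Reflection rule for y-axis: (-x, y)
(16, -8) -> (-16, -8)

(-16, -8)


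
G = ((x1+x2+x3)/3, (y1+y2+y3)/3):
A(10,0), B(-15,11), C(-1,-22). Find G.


Gx = (10- 15- 1)/3 = -6/3 = -2.0000
Gy = (0+11- 22)/3 = -11/3 = -3.6667

G = (-2.0000, -3.6667)


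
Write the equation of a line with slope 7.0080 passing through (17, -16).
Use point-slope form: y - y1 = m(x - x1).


y + 16 = 7.0080(x - 17)
y = 7.0080x - 16 - 7.0080*17
y = 7.0080x - 135.1360

y = 7.0080x - 135.1360


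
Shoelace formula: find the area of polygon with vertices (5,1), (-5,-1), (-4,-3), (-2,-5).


sum(xi*y_{i+1}) = 5*(-1) - 5*(-3) - 4*(-5) - 2*1 = 28
sum(yi*x_{i+1}) = 1*(-5) - 1*(-4) - 3*(-2) - 5*5 = -20
Area = |28 + 20|/2 = 48/2 = 24.0000

24.0000 sq units


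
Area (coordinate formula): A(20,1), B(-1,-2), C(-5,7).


20*(-2-7) = -180
-1*(7-1) = -6
-5*(1+ 2) = -15
sum = -201
Area = |-201|/2 = 100.5000

100.5000 sq units


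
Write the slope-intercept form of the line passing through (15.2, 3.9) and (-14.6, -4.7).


m = (-8.6)/(-29.8) = 0.2886
b = y1 - m*x1 = 3.9 - (-8.6*15.2)/(-29.8) = 3.9 - 4.3866 = -0.4866

y = 0.2886x - 0.4866


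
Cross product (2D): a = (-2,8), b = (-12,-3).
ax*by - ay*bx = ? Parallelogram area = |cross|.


cross = -2*(-3) - 8*(-12) = 6 + 96 = 102
Parallelogram area = |102| = 102

cross = 102, parallelogram area = 102


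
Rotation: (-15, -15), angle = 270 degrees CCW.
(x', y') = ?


cos(270) = 0, sin(270) = -1
x' = -15*0 + 15*(-1) = -15
y' = -15*(-1) - 15*0 = 15

(-15, 15)


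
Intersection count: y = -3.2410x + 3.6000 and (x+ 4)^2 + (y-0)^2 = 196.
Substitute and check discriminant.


Substitute y = -3.2410x + 3.6000: (x+ 4)^2 + (-3.2410x+3.6000-0)^2 = 196
Expand to Ax^2 + Bx + C = 0, where b-k = 3.6
A = 1+m^2 = 11.504081
B = 2(m(b-k) - h) = 2(-3.2410*3.6 + 4) = -15.3352
C = h^2 + (b-k)^2 - r^2 = 16 + 12.96 - 196 = -167.04
disc = B^2-4AC = 235.1684 + 7686.5668 = 7921.7352
disc > 0

2 intersection points


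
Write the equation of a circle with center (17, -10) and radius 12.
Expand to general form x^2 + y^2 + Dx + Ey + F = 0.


(x-17)^2 + (y+ 10)^2 = 12^2
D = -2h = -34, E = -2k = 20
F = h^2+k^2-r^2 = 289+100-144 = 245

x^2 + y^2 - 34x + 20y + 245 = 0


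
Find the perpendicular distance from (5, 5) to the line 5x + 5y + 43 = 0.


|5*5 + 5*5 + 43| = |93| = 93
sqrt(25 + 25) = sqrt(50) = 7.0711
d = 93/sqrt(50) = 13.1522

13.1522


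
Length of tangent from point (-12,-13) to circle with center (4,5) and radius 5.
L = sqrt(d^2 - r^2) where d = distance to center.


d = sqrt((-12-4)^2 + (-13-5)^2) = sqrt(256+324) = 24.0832
L = sqrt(580.0000 - 25) = sqrt(555.0000) = 23.5584

23.5584


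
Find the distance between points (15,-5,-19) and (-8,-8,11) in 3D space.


dx=-23, dy=-3, dz=30
d = sqrt(529+9+900) = sqrt(1438) = 37.9210

37.9210


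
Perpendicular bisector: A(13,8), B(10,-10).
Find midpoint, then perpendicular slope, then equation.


Midpoint = (11.5, -1)
Slope of AB = dy/dx = -18/(-3) = 6.0000
Perp slope = -dx/dy = -3/18 = -0.1667
b = My - (perp slope)*Mx = -1 + (-3*11.5)/(-18) = -1 + 1.9167 = 0.9167

y = -0.1667x + 0.9167


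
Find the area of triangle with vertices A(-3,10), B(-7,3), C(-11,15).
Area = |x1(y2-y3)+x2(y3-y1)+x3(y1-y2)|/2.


-3*(3-15) = 36
-7*(15-10) = -35
-11*(10-3) = -77
sum = -76
Area = |-76|/2 = 38.0000

38.0000 sq units


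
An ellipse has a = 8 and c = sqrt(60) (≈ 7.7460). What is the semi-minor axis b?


b^2 = 8^2 - (sqrt(60))^2 = 64 - 60 = 4
b = sqrt(4) = 2

b = 2


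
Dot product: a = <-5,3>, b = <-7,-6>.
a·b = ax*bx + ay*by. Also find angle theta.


a·b = -5*(-7) + 3*(-6) = 35 - 18 = 17
|a| = sqrt(25+9) = 5.8310
|b| = sqrt(49+36) = 9.2195
cos(theta) = 17/(sqrt(34)*sqrt(85)) = 17/sqrt(2890) = 0.316228
theta = arccos(17/sqrt(2890)) = 71.5651 degrees

a·b = 17, theta = 71.5651 deg


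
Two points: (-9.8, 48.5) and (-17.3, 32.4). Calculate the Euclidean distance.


dx = -17.3 + 9.8 = -7.5
dy = 32.4 - 48.5 = -16.1
d = sqrt(56.25 + 259.21) = sqrt(315.46) = 17.7612

17.7612


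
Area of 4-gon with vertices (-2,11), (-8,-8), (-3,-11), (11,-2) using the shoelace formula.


sum(xi*y_{i+1}) = -2*(-8) - 8*(-11) - 3*(-2) + 11*11 = 231
sum(yi*x_{i+1}) = 11*(-8) - 8*(-3) - 11*11 - 2*(-2) = -181
Area = |231 + 181|/2 = 412/2 = 206.0000

206.0000 sq units


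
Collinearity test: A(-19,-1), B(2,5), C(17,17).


-19*(5-17) + 2*(17+ 1) + 17*(-1-5)
= 228 + 36 - 102 = 162

No, not collinear (determinant = 162)


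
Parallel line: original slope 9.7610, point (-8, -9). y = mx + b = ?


Parallel lines have equal slopes.
m2 = 9.7610
b2 = -9 - 9.7610*(-8) = 69.0880

y = 9.7610x + 69.0880


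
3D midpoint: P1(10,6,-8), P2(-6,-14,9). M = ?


Mx = (10- 6)/2 = 2.0000
My = (6- 14)/2 = -4.0000
Mz = (-8+9)/2 = 0.5000

M = (2.0000, -4.0000, 0.5000)


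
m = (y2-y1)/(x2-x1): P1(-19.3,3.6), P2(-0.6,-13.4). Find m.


dy = -13.4 - 3.6 = -17.0
dx = -0.6 + 19.3 = 18.7
m = -17.0/18.7 = -0.9091

m = -0.9091


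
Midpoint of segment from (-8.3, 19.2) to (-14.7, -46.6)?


Mx = (-8.3 - 14.7)/2 = -23.0/2 = -11.5000
My = (19.2 - 46.6)/2 = -27.4/2 = -13.7000

(-11.5000, -13.7000)


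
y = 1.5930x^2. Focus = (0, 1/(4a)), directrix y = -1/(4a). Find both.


a = 1.5930
1/(4a) = 0.1569
Focus = (0, 0.1569)
Directrix: y = -0.1569

Focus = (0, 0.1569), Directrix: y = -0.1569


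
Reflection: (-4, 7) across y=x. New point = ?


Reflection rule for y=x: (y, x)
(-4, 7) -> (7, -4)

(7, -4)


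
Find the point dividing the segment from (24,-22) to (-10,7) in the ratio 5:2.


Px = (5*(-10) + 2*24)/7 = -2/7 = -0.2857
Py = (5*7 + 2*(-22))/7 = -9/7 = -1.2857

P = (-0.2857, -1.2857)


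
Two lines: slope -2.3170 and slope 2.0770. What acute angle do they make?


m1-m2 = -4.394
1+m1*m2 = -3.812409
tan(theta) = |-4.394/(-3.812409)| = 1.152552
theta = arctan(|-4.394/(-3.812409)|) = 49.0538 degrees (acute angle)

49.0538 degrees


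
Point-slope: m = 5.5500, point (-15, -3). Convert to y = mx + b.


y + 3 = 5.5500(x + 15)
y = 5.5500x - 3 - 5.5500*(-15)
y = 5.5500x + 80.2500

y = 5.5500x + 80.2500


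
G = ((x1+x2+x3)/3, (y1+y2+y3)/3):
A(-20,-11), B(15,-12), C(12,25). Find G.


Gx = (-20+15+12)/3 = 7/3 = 2.3333
Gy = (-11- 12+25)/3 = 2/3 = 0.6667

G = (2.3333, 0.6667)


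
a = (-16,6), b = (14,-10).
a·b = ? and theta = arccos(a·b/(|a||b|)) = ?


a·b = -16*14 + 6*(-10) = -224 - 60 = -284
|a| = sqrt(256+36) = 17.0880
|b| = sqrt(196+100) = 17.2047
cos(theta) = -284/(sqrt(292)*sqrt(296)) = -284/sqrt(86432) = -0.966009
theta = arccos(-284/sqrt(86432)) = 165.0184 degrees

a·b = -284, theta = 165.0184 deg


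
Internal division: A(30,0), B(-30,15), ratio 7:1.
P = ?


Px = (7*(-30) + 1*30)/8 = -180/8 = -22.5000
Py = (7*15 + 1*0)/8 = 105/8 = 13.1250

P = (-22.5000, 13.1250)


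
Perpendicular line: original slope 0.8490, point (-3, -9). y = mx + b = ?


Perpendicular slope = -1/m1 = -1/0.8490 = -1.1779
b2 = y0 - m2*x0 = -9 - 3/0.8490 = -9 - 3.5336 = -12.5336

y = -1.1779x - 12.5336


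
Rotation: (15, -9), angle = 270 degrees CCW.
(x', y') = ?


cos(270) = 0, sin(270) = -1
x' = 15*0 + 9*(-1) = -9
y' = 15*(-1) - 9*0 = -15

(-9, -15)


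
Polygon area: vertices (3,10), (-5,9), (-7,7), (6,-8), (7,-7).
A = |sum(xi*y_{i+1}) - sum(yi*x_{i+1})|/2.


sum(xi*y_{i+1}) = 3*9 - 5*7 - 7*(-8) + 6*(-7) + 7*10 = 76
sum(yi*x_{i+1}) = 10*(-5) + 9*(-7) + 7*6 - 8*7 - 7*3 = -148
Area = |76 + 148|/2 = 224/2 = 112.0000

112.0000 sq units


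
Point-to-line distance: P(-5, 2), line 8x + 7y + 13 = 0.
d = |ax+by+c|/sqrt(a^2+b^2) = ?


|8*(-5) + 7*2 + 13| = |-13| = 13
sqrt(64 + 49) = sqrt(113) = 10.6301
d = 13/sqrt(113) = 1.2229

1.2229


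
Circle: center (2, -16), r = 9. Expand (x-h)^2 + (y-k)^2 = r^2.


(x-2)^2 + (y+ 16)^2 = 9^2
D = -2h = -4, E = -2k = 32
F = h^2+k^2-r^2 = 4+256-81 = 179

x^2 + y^2 - 4x + 32y + 179 = 0


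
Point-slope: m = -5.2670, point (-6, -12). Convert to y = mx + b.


y + 12 = -5.2670(x + 6)
y = -5.2670x - 12 + 5.2670*(-6)
y = -5.2670x - 43.6020

y = -5.2670x - 43.6020


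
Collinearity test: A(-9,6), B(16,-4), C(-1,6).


-9*(-4-6) + 16*(6-6) - 1*(6+ 4)
= 90 + 0 - 10 = 80

No, not collinear (determinant = 80)


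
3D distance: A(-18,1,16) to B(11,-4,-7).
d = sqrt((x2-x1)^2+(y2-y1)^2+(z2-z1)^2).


dx=29, dy=-5, dz=-23
d = sqrt(841+25+529) = sqrt(1395) = 37.3497

37.3497


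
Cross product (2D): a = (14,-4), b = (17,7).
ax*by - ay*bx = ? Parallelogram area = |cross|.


cross = 14*7 + 4*17 = 98 + 68 = 166
Parallelogram area = |166| = 166

cross = 166, parallelogram area = 166


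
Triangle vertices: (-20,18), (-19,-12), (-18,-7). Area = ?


-20*(-12+ 7) = 100
-19*(-7-18) = 475
-18*(18+ 12) = -540
sum = 35
Area = |35|/2 = 17.5000

17.5000 sq units


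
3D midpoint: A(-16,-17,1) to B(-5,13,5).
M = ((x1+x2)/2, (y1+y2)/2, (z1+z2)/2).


Mx = (-16- 5)/2 = -10.5000
My = (-17+13)/2 = -2.0000
Mz = (1+5)/2 = 3.0000

M = (-10.5000, -2.0000, 3.0000)


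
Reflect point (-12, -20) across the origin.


Reflection rule for origin: (-x, -y)
(-12, -20) -> (12, 20)

(12, 20)


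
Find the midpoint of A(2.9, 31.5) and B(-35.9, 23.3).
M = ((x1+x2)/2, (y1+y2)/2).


Mx = (2.9 - 35.9)/2 = -33.0/2 = -16.5000
My = (31.5 + 23.3)/2 = 54.8/2 = 27.4000

(-16.5000, 27.4000)


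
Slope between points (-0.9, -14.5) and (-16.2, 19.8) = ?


dy = 19.8 + 14.5 = 34.3
dx = -16.2 + 0.9 = -15.3
m = 34.3/(-15.3) = -2.2418

m = -2.2418


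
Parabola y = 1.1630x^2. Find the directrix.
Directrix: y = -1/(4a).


a = 1.1630
1/(4a) = 0.2150
directrix: y = -0.2150 = -0.2150

y = -0.2150


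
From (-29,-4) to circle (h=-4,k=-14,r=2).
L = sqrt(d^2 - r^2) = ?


d = sqrt((-29+ 4)^2 + (-4+ 14)^2) = sqrt(625+100) = 26.9258
L = sqrt(725.0000 - 4) = sqrt(721.0000) = 26.8514

26.8514


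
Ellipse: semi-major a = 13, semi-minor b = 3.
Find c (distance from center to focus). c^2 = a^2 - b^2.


c^2 = 13^2 - 3^2 = 169 - 9 = 160
c = sqrt(160) = 12.6491

c = 12.6491


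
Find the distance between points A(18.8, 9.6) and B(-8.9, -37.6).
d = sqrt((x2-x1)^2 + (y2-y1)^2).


dx = -8.9 - 18.8 = -27.7
dy = -37.6 - 9.6 = -47.2
d = sqrt(767.29 + 2227.84) = sqrt(2995.13) = 54.7278

54.7278


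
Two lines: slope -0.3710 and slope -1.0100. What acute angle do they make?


m1-m2 = 0.639
1+m1*m2 = 1.37471
tan(theta) = |0.639/1.37471| = 0.464825
theta = arctan(|0.639/1.37471|) = 24.9302 degrees (acute angle)

24.9302 degrees


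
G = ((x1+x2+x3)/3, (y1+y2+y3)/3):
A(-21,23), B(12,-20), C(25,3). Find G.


Gx = (-21+12+25)/3 = 16/3 = 5.3333
Gy = (23- 20+3)/3 = 6/3 = 2.0000

G = (5.3333, 2.0000)


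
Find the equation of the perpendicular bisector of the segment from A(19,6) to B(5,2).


Midpoint = (12, 4)
Slope of AB = dy/dx = -4/(-14) = 0.2857
Perp slope = -dx/dy = -14/4 = -3.5000
b = My - (perp slope)*Mx = 4 + (-14*12)/(-4) = 4 + 42.0000 = 46.0000

y = -3.5000x + 46.0000


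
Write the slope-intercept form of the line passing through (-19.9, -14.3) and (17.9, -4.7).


m = (9.6)/(37.8) = 0.2540
b = y1 - m*x1 = -14.3 - (9.6*(-19.9))/(37.8) = -14.3 + 5.0540 = -9.2460

y = 0.2540x - 9.2460


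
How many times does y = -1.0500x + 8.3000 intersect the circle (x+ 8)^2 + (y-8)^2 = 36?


Substitute y = -1.0500x + 8.3000: (x+ 8)^2 + (-1.0500x+8.3000-8)^2 = 36
Expand to Ax^2 + Bx + C = 0, where b-k = 0.3
A = 1+m^2 = 2.1025
B = 2(m(b-k) - h) = 2(-1.0500*0.3 + 8) = 15.37
C = h^2 + (b-k)^2 - r^2 = 64 + 0.09 - 36 = 28.09
disc = B^2-4AC = 236.2369 - 236.2369 = 0
disc = 0

1 intersection point (tangent)


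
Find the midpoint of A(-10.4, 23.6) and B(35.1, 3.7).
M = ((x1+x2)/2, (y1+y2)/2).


Mx = (-10.4 + 35.1)/2 = 24.7/2 = 12.3500
My = (23.6 + 3.7)/2 = 27.3/2 = 13.6500

(12.3500, 13.6500)


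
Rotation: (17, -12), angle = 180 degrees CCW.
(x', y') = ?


cos(180) = -1, sin(180) = 0
x' = 17*(-1) + 12*0 = -17
y' = 17*0 - 12*(-1) = 12

(-17, 12)


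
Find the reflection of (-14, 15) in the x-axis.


Reflection rule for x-axis: (x, -y)
(-14, 15) -> (-14, -15)

(-14, -15)


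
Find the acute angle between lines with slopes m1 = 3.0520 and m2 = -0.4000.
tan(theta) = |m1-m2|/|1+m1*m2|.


m1-m2 = 3.452
1+m1*m2 = -0.2208
tan(theta) = |3.452/(-0.2208)| = 15.634058
theta = arctan(|3.452/(-0.2208)|) = 86.3402 degrees (acute angle)

86.3402 degrees


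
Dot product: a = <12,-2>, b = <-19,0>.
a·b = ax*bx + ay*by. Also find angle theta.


a·b = 12*(-19) - 2*0 = -228 + 0 = -228
|a| = sqrt(144+4) = 12.1655
|b| = sqrt(361+0) = 19.0000
cos(theta) = -228/(sqrt(148)*sqrt(361)) = -228/sqrt(53428) = -0.986394
theta = arccos(-228/sqrt(53428)) = 170.5377 degrees

a·b = -228, theta = 170.5377 deg


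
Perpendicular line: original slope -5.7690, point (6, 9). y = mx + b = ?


Perpendicular slope = -1/m1 = -1/(-5.7690) = 0.1733
b2 = y0 - m2*x0 = 9 + 6/(-5.7690) = 9 - 1.0400 = 7.9600

y = 0.1733x + 7.9600


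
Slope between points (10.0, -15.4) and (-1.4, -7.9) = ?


dy = -7.9 + 15.4 = 7.5
dx = -1.4 - 10.0 = -11.4
m = 7.5/(-11.4) = -0.6579

m = -0.6579


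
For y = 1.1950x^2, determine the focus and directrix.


a = 1.1950
1/(4a) = 0.2092
Focus = (0, 0.2092)
Directrix: y = -0.2092

Focus = (0, 0.2092), Directrix: y = -0.2092


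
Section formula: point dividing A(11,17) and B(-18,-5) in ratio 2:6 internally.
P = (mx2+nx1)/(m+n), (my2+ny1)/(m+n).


Px = (2*(-18) + 6*11)/8 = 30/8 = 3.7500
Py = (2*(-5) + 6*17)/8 = 92/8 = 11.5000

P = (3.7500, 11.5000)


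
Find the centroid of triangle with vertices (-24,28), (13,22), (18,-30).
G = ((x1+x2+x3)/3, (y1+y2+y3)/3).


Gx = (-24+13+18)/3 = 7/3 = 2.3333
Gy = (28+22- 30)/3 = 20/3 = 6.6667

G = (2.3333, 6.6667)


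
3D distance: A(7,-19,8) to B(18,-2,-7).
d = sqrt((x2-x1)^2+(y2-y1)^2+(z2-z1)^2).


dx=11, dy=17, dz=-15
d = sqrt(121+289+225) = sqrt(635) = 25.1992

25.1992


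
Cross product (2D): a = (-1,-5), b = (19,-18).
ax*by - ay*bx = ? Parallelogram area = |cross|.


cross = -1*(-18) + 5*19 = 18 + 95 = 113
Parallelogram area = |113| = 113

cross = 113, parallelogram area = 113


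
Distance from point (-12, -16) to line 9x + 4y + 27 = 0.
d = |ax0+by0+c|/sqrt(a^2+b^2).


|9*(-12) + 4*(-16) + 27| = |-145| = 145
sqrt(81 + 16) = sqrt(97) = 9.8489
d = 145/sqrt(97) = 14.7225

14.7225


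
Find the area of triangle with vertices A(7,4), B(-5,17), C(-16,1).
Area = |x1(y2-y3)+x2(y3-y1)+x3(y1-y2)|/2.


7*(17-1) = 112
-5*(1-4) = 15
-16*(4-17) = 208
sum = 335
Area = |335|/2 = 167.5000

167.5000 sq units


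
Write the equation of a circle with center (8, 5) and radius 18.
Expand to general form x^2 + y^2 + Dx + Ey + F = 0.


(x-8)^2 + (y-5)^2 = 18^2
D = -2h = -16, E = -2k = -10
F = h^2+k^2-r^2 = 64+25-324 = -235

x^2 + y^2 - 16x - 10y - 235 = 0


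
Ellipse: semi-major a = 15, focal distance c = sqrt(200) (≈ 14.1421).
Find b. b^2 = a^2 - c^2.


b^2 = 15^2 - (sqrt(200))^2 = 225 - 200 = 25
b = sqrt(25) = 5

b = 5


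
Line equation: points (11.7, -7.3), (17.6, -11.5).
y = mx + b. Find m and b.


m = (-4.2)/(5.9) = -0.7119
b = y1 - m*x1 = -7.3 - (-4.2*11.7)/(5.9) = -7.3 + 8.3288 = 1.0288

y = -0.7119x + 1.0288


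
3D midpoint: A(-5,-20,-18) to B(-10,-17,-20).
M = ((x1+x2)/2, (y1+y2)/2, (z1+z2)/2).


Mx = (-5- 10)/2 = -7.5000
My = (-20- 17)/2 = -18.5000
Mz = (-18- 20)/2 = -19.0000

M = (-7.5000, -18.5000, -19.0000)


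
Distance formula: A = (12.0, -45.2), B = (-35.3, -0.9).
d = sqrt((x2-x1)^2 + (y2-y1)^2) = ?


dx = -35.3 - 12.0 = -47.3
dy = -0.9 + 45.2 = 44.3
d = sqrt(2237.29 + 1962.49) = sqrt(4199.78) = 64.8057

64.8057


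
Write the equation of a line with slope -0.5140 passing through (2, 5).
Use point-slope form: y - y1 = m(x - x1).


y - 5 = -0.5140(x - 2)
y = -0.5140x + 5 + 0.5140*2
y = -0.5140x + 6.0280

y = -0.5140x + 6.0280


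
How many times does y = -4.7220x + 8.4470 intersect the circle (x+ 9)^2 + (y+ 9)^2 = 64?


Substitute y = -4.7220x + 8.4470: (x+ 9)^2 + (-4.7220x+8.4470+ 9)^2 = 64
Expand to Ax^2 + Bx + C = 0, where b-k = 17.447
A = 1+m^2 = 23.297284
B = 2(m(b-k) - h) = 2(-4.7220*17.447 + 9) = -146.769468
C = h^2 + (b-k)^2 - r^2 = 81 + 304.397809 - 64 = 321.397809
disc = B^2-4AC = 21541.2767 - 29950.7841 = -8409.5074
disc < 0

0 intersection points


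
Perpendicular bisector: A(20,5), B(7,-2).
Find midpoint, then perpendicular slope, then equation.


Midpoint = (13.5, 1.5)
Slope of AB = dy/dx = -7/(-13) = 0.5385
Perp slope = -dx/dy = -13/7 = -1.8571
b = My - (perp slope)*Mx = 1.5 + (-13*13.5)/(-7) = 1.5 + 25.0714 = 26.5714

y = -1.8571x + 26.5714


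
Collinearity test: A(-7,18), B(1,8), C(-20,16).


-7*(8-16) + 1*(16-18) - 20*(18-8)
= 56 - 2 - 200 = -146

No, not collinear (determinant = -146)


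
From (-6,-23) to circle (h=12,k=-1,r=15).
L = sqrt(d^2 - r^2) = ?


d = sqrt((-6-12)^2 + (-23+ 1)^2) = sqrt(324+484) = 28.4253
L = sqrt(808.0000 - 225) = sqrt(583.0000) = 24.1454

24.1454


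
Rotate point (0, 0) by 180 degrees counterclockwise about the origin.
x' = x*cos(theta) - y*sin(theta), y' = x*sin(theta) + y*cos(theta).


cos(180) = -1, sin(180) = 0
x' = 0*(-1) - 0*0 = 0
y' = 0*0 + 0*(-1) = 0

(0, 0)


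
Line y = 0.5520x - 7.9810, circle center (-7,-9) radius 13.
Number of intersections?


Substitute y = 0.5520x - 7.9810: (x+ 7)^2 + (0.5520x- 7.9810+ 9)^2 = 169
Expand to Ax^2 + Bx + C = 0, where b-k = 1.019
A = 1+m^2 = 1.304704
B = 2(m(b-k) - h) = 2(0.5520*1.019 + 7) = 15.124976
C = h^2 + (b-k)^2 - r^2 = 49 + 1.038361 - 169 = -118.961639
disc = B^2-4AC = 228.7649 + 620.8389 = 849.6038
disc > 0

2 intersection points


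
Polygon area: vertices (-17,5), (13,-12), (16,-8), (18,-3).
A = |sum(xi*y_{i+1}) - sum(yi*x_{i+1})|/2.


sum(xi*y_{i+1}) = -17*(-12) + 13*(-8) + 16*(-3) + 18*5 = 142
sum(yi*x_{i+1}) = 5*13 - 12*16 - 8*18 - 3*(-17) = -220
Area = |142 + 220|/2 = 362/2 = 181.0000

181.0000 sq units


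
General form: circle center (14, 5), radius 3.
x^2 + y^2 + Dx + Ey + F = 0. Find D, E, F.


(x-14)^2 + (y-5)^2 = 3^2
D = -2h = -28, E = -2k = -10
F = h^2+k^2-r^2 = 196+25-9 = 212

D = -28, E = -10, F = 212


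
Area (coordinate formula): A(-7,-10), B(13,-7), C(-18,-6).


-7*(-7+ 6) = 7
13*(-6+ 10) = 52
-18*(-10+ 7) = 54
sum = 113
Area = |113|/2 = 56.5000

56.5000 sq units


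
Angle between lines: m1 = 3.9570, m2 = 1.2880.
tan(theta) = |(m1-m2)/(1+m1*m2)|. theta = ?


m1-m2 = 2.669
1+m1*m2 = 6.096616
tan(theta) = |2.669/6.096616| = 0.437784
theta = arctan(|2.669/6.096616|) = 23.6430 degrees (acute angle)

23.6430 degrees


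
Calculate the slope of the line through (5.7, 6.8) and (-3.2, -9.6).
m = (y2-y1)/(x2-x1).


dy = -9.6 - 6.8 = -16.4
dx = -3.2 - 5.7 = -8.9
m = -16.4/(-8.9) = 1.8427

m = 1.8427


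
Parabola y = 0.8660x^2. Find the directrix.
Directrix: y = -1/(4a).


a = 0.8660
1/(4a) = 0.2887
directrix: y = -0.2887 = -0.2887

y = -0.2887


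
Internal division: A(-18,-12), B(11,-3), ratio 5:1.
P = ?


Px = (5*11 + 1*(-18))/6 = 37/6 = 6.1667
Py = (5*(-3) + 1*(-12))/6 = -27/6 = -4.5000

P = (6.1667, -4.5000)


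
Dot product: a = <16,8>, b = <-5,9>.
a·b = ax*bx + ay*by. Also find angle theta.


a·b = 16*(-5) + 8*9 = -80 + 72 = -8
|a| = sqrt(256+64) = 17.8885
|b| = sqrt(25+81) = 10.2956
cos(theta) = -8/(sqrt(320)*sqrt(106)) = -8/sqrt(33920) = -0.043437
theta = arccos(-8/sqrt(33920)) = 92.4896 degrees

a·b = -8, theta = 92.4896 deg


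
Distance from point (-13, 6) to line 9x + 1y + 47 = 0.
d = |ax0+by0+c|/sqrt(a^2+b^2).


|9*(-13) + 1*6 + 47| = |-64| = 64
sqrt(81 + 1) = sqrt(82) = 9.0554
d = 64/sqrt(82) = 7.0676

7.0676


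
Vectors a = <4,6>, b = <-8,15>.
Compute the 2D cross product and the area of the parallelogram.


cross = 4*15 - 6*(-8) = 60 + 48 = 108
Parallelogram area = |108| = 108

cross = 108, parallelogram area = 108


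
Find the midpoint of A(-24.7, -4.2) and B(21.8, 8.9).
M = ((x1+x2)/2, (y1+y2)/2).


Mx = (-24.7 + 21.8)/2 = -2.9/2 = -1.4500
My = (-4.2 + 8.9)/2 = 4.7/2 = 2.3500

(-1.4500, 2.3500)


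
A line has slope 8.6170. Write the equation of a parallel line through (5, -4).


Parallel lines have equal slopes.
m2 = 8.6170
b2 = -4 - 8.6170*5 = -47.0850

y = 8.6170x - 47.0850


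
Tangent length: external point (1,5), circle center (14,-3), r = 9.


d = sqrt((1-14)^2 + (5+ 3)^2) = sqrt(169+64) = 15.2643
L = sqrt(233.0000 - 81) = sqrt(152.0000) = 12.3288

12.3288


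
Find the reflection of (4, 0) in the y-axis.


Reflection rule for y-axis: (-x, y)
(4, 0) -> (-4, 0)

(-4, 0)


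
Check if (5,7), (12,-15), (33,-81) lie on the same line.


5*(-15+ 81) + 12*(-81-7) + 33*(7+ 15)
= 330 - 1056 + 726 = 0

Yes, collinear (determinant = 0)


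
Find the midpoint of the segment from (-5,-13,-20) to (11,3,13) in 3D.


Mx = (-5+11)/2 = 3.0000
My = (-13+3)/2 = -5.0000
Mz = (-20+13)/2 = -3.5000

M = (3.0000, -5.0000, -3.5000)


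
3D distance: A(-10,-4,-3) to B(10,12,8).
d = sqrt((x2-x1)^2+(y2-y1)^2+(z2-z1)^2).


dx=20, dy=16, dz=11
d = sqrt(400+256+121) = sqrt(777) = 27.8747

27.8747


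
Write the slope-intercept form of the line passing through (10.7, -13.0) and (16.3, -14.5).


m = (-1.5)/(5.6) = -0.2679
b = y1 - m*x1 = -13.0 - (-1.5*10.7)/(5.6) = -13.0 + 2.8661 = -10.1339

y = -0.2679x - 10.1339


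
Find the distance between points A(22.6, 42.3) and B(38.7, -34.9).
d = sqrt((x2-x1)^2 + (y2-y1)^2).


dx = 38.7 - 22.6 = 16.1
dy = -34.9 - 42.3 = -77.2
d = sqrt(259.21 + 5959.84) = sqrt(6219.05) = 78.8610

78.8610


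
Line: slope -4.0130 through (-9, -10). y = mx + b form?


y + 10 = -4.0130(x + 9)
y = -4.0130x - 10 + 4.0130*(-9)
y = -4.0130x - 46.1170

y = -4.0130x - 46.1170


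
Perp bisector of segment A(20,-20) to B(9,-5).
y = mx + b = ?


Midpoint = (14.5, -12.5)
Slope of AB = dy/dx = 15/(-11) = -1.3636
Perp slope = -dx/dy = 11/15 = 0.7333
b = My - (perp slope)*Mx = -12.5 + (-11*14.5)/15 = -12.5 - 10.6333 = -23.1333

y = 0.7333x - 23.1333


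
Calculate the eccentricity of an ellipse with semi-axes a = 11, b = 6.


c = sqrt(121-36) = sqrt(85) = 9.2195
e = c/a = sqrt(85)/11 = 0.8381

e = 0.8381


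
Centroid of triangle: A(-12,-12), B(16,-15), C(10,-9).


Gx = (-12+16+10)/3 = 14/3 = 4.6667
Gy = (-12- 15- 9)/3 = -36/3 = -12.0000

G = (4.6667, -12.0000)


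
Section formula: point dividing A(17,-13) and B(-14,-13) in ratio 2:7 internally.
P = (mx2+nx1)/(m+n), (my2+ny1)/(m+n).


Px = (2*(-14) + 7*17)/9 = 91/9 = 10.1111
Py = (2*(-13) + 7*(-13))/9 = -117/9 = -13.0000

P = (10.1111, -13.0000)


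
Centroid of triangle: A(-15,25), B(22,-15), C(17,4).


Gx = (-15+22+17)/3 = 24/3 = 8.0000
Gy = (25- 15+4)/3 = 14/3 = 4.6667

G = (8.0000, 4.6667)


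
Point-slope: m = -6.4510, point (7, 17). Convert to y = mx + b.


y - 17 = -6.4510(x - 7)
y = -6.4510x + 17 + 6.4510*7
y = -6.4510x + 62.1570

y = -6.4510x + 62.1570


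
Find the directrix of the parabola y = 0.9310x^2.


a = 0.9310
1/(4a) = 0.2685
directrix: y = -0.2685 = -0.2685

y = -0.2685


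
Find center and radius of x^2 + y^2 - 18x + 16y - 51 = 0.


h = -D/2 = 18/2 = 9
k = -E/2 = -16/2 = -8
r^2 = h^2 + k^2 - F = 81 + 64 + 51 = 196
r = 14

Center (9, -8), radius = 14


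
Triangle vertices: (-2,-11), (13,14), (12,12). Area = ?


-2*(14-12) = -4
13*(12+ 11) = 299
12*(-11-14) = -300
sum = -5
Area = |-5|/2 = 2.5000

2.5000 sq units


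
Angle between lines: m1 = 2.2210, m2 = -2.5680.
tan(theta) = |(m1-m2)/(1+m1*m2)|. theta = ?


m1-m2 = 4.789
1+m1*m2 = -4.703528
tan(theta) = |4.789/(-4.703528)| = 1.018172
theta = arctan(|4.789/(-4.703528)|) = 45.5159 degrees (acute angle)

45.5159 degrees


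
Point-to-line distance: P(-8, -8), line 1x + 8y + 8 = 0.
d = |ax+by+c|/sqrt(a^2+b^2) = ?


|1*(-8) + 8*(-8) + 8| = |-64| = 64
sqrt(1 + 64) = sqrt(65) = 8.0623
d = 64/sqrt(65) = 7.9382

7.9382


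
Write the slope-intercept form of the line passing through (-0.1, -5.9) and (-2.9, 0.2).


m = (6.1)/(-2.8) = -2.1786
b = y1 - m*x1 = -5.9 - (6.1*(-0.1))/(-2.8) = -5.9 - 0.2179 = -6.1179

y = -2.1786x - 6.1179


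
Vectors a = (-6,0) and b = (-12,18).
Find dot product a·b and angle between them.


a·b = -6*(-12) + 0*18 = 72 + 0 = 72
|a| = sqrt(36+0) = 6.0000
|b| = sqrt(144+324) = 21.6333
cos(theta) = 72/(sqrt(36)*sqrt(468)) = 72/sqrt(16848) = 0.554700
theta = arccos(72/sqrt(16848)) = 56.3099 degrees

a·b = 72, theta = 56.3099 deg


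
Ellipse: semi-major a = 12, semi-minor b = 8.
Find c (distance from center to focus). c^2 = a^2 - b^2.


c^2 = 12^2 - 8^2 = 144 - 64 = 80
c = sqrt(80) = 8.9443

c = 8.9443


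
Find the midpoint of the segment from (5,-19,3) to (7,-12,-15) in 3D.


Mx = (5+7)/2 = 6.0000
My = (-19- 12)/2 = -15.5000
Mz = (3- 15)/2 = -6.0000

M = (6.0000, -15.5000, -6.0000)


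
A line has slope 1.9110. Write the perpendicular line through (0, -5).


Perpendicular slope = -1/m1 = -1/1.9110 = -0.5233
b2 = y0 - m2*x0 = -5 + 0/1.9110 = -5 + 0 = -5.0000

y = -0.5233x - 5.0000


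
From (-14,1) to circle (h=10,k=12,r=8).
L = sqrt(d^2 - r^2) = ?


d = sqrt((-14-10)^2 + (1-12)^2) = sqrt(576+121) = 26.4008
L = sqrt(697.0000 - 64) = sqrt(633.0000) = 25.1595

25.1595


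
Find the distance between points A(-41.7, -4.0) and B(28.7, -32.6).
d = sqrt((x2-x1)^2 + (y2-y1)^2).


dx = 28.7 + 41.7 = 70.4
dy = -32.6 + 4.0 = -28.6
d = sqrt(4956.16 + 817.96) = sqrt(5774.12) = 75.9876

75.9876


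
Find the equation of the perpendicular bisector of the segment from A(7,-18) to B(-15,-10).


Midpoint = (-4, -14)
Slope of AB = dy/dx = 8/(-22) = -0.3636
Perp slope = -dx/dy = 22/8 = 2.7500
b = My - (perp slope)*Mx = -14 + (-22*(-4))/8 = -14 + 11.0000 = -3.0000

y = 2.7500x - 3.0000


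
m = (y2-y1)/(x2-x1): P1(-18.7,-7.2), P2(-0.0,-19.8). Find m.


dy = -19.8 + 7.2 = -12.6
dx = -0.0 + 18.7 = 18.7
m = -12.6/18.7 = -0.6738

m = -0.6738


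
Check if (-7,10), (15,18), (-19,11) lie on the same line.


-7*(18-11) + 15*(11-10) - 19*(10-18)
= -49 + 15 + 152 = 118

No, not collinear (determinant = 118)


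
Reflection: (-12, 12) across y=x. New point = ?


Reflection rule for y=x: (y, x)
(-12, 12) -> (12, -12)

(12, -12)


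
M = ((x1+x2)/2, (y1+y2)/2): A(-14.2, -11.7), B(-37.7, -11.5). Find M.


Mx = (-14.2 - 37.7)/2 = -51.9/2 = -25.9500
My = (-11.7 - 11.5)/2 = -23.2/2 = -11.6000

(-25.9500, -11.6000)


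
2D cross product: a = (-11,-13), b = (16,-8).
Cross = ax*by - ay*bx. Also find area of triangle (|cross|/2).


cross = -11*(-8) + 13*16 = 88 + 208 = 296
Triangle area = |296|/2 = 296/2 = 148.0000

cross = 296, triangle area = 148.0000


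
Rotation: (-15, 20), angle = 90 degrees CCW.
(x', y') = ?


cos(90) = 0, sin(90) = 1
x' = -15*0 - 20*1 = -20
y' = -15*1 + 20*0 = -15

(-20, -15)


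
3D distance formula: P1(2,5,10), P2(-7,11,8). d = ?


dx=-9, dy=6, dz=-2
d = sqrt(81+36+4) = sqrt(121) = 11.0000

11.0000


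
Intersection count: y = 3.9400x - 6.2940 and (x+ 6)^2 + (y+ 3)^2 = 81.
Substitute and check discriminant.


Substitute y = 3.9400x - 6.2940: (x+ 6)^2 + (3.9400x- 6.2940+ 3)^2 = 81
Expand to Ax^2 + Bx + C = 0, where b-k = -3.294
A = 1+m^2 = 16.5236
B = 2(m(b-k) - h) = 2(3.9400*(-3.294) + 6) = -13.95672
C = h^2 + (b-k)^2 - r^2 = 36 + 10.850436 - 81 = -34.149564
disc = B^2-4AC = 194.7900 + 2257.0949 = 2451.8849
disc > 0

2 intersection points


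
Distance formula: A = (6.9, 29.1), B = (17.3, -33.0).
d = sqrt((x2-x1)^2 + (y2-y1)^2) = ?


dx = 17.3 - 6.9 = 10.4
dy = -33.0 - 29.1 = -62.1
d = sqrt(108.16 + 3856.41) = sqrt(3964.57) = 62.9648

62.9648


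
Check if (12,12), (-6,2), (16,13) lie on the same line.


12*(2-13) - 6*(13-12) + 16*(12-2)
= -132 - 6 + 160 = 22

No, not collinear (determinant = 22)


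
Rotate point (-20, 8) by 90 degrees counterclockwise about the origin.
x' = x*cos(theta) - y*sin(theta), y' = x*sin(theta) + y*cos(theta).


cos(90) = 0, sin(90) = 1
x' = -20*0 - 8*1 = -8
y' = -20*1 + 8*0 = -20

(-8, -20)


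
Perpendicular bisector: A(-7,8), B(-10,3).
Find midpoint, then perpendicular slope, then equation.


Midpoint = (-8.5, 5.5)
Slope of AB = dy/dx = -5/(-3) = 1.6667
Perp slope = -dx/dy = -3/5 = -0.6000
b = My - (perp slope)*Mx = 5.5 + (-3*(-8.5))/(-5) = 5.5 - 5.1000 = 0.4000

y = -0.6000x + 0.4000


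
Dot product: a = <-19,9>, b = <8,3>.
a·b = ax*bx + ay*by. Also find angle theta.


a·b = -19*8 + 9*3 = -152 + 27 = -125
|a| = sqrt(361+81) = 21.0238
|b| = sqrt(64+9) = 8.5440
cos(theta) = -125/(sqrt(442)*sqrt(73)) = -125/sqrt(32266) = -0.695885
theta = arccos(-125/sqrt(32266)) = 134.0978 degrees

a·b = -125, theta = 134.0978 deg


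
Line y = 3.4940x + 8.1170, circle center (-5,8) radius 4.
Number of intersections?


Substitute y = 3.4940x + 8.1170: (x+ 5)^2 + (3.4940x+8.1170-8)^2 = 16
Expand to Ax^2 + Bx + C = 0, where b-k = 0.117
A = 1+m^2 = 13.208036
B = 2(m(b-k) - h) = 2(3.4940*0.117 + 5) = 10.817596
C = h^2 + (b-k)^2 - r^2 = 25 + 0.013689 - 16 = 9.013689
disc = B^2-4AC = 117.0204 - 476.2125 = -359.1921
disc < 0

0 intersection points


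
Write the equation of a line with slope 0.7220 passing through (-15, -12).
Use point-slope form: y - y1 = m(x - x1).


y + 12 = 0.7220(x + 15)
y = 0.7220x - 12 - 0.7220*(-15)
y = 0.7220x - 1.1700

y = 0.7220x - 1.1700


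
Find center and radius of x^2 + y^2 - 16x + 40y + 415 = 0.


h = -D/2 = 16/2 = 8
k = -E/2 = -40/2 = -20
r^2 = h^2 + k^2 - F = 64 + 400 - 415 = 49
r = 7

Center (8, -20), radius = 7


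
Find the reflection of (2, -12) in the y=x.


Reflection rule for y=x: (y, x)
(2, -12) -> (-12, 2)

(-12, 2)


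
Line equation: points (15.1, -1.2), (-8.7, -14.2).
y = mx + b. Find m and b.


m = (-13.0)/(-23.8) = 0.5462
b = y1 - m*x1 = -1.2 - (-13.0*15.1)/(-23.8) = -1.2 - 8.2479 = -9.4479

y = 0.5462x - 9.4479


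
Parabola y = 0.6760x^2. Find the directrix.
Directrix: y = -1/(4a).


a = 0.6760
1/(4a) = 0.3698
directrix: y = -0.3698 = -0.3698

y = -0.3698


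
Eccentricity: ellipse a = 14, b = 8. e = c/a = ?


c = sqrt(196-64) = sqrt(132) = 11.4891
e = c/a = sqrt(132)/14 = 0.8207

e = 0.8207


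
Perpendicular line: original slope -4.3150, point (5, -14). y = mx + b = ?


Perpendicular slope = -1/m1 = -1/(-4.3150) = 0.2317
b2 = y0 - m2*x0 = -14 + 5/(-4.3150) = -14 - 1.1587 = -15.1587

y = 0.2317x - 15.1587


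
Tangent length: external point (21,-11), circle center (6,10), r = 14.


d = sqrt((21-6)^2 + (-11-10)^2) = sqrt(225+441) = 25.8070
L = sqrt(666.0000 - 196) = sqrt(470.0000) = 21.6795

21.6795


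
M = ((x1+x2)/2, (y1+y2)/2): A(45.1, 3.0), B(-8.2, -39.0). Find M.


Mx = (45.1 - 8.2)/2 = 36.9/2 = 18.4500
My = (3.0 - 39.0)/2 = -36.0/2 = -18.0000

(18.4500, -18.0000)


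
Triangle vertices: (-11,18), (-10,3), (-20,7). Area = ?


-11*(3-7) = 44
-10*(7-18) = 110
-20*(18-3) = -300
sum = -146
Area = |-146|/2 = 73.0000

73.0000 sq units


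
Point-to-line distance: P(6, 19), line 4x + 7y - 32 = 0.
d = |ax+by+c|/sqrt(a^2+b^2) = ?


|4*6 + 7*19 - 32| = |125| = 125
sqrt(16 + 49) = sqrt(65) = 8.0623
d = 125/sqrt(65) = 15.5043

15.5043


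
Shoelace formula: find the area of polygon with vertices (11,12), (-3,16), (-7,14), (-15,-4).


sum(xi*y_{i+1}) = 11*16 - 3*14 - 7*(-4) - 15*12 = -18
sum(yi*x_{i+1}) = 12*(-3) + 16*(-7) + 14*(-15) - 4*11 = -402
Area = |-18 + 402|/2 = 384/2 = 192.0000

192.0000 sq units


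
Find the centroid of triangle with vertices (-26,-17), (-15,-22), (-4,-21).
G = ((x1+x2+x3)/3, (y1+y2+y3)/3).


Gx = (-26- 15- 4)/3 = -45/3 = -15.0000
Gy = (-17- 22- 21)/3 = -60/3 = -20.0000

G = (-15.0000, -20.0000)


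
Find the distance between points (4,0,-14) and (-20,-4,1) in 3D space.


dx=-24, dy=-4, dz=15
d = sqrt(576+16+225) = sqrt(817) = 28.5832

28.5832


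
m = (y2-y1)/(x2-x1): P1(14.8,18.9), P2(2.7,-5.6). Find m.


dy = -5.6 - 18.9 = -24.5
dx = 2.7 - 14.8 = -12.1
m = -24.5/(-12.1) = 2.0248

m = 2.0248


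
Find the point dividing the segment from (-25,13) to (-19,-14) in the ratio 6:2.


Px = (6*(-19) + 2*(-25))/8 = -164/8 = -20.5000
Py = (6*(-14) + 2*13)/8 = -58/8 = -7.2500

P = (-20.5000, -7.2500)


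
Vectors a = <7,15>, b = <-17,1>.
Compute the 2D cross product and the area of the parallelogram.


cross = 7*1 - 15*(-17) = 7 + 255 = 262
Parallelogram area = |262| = 262

cross = 262, parallelogram area = 262


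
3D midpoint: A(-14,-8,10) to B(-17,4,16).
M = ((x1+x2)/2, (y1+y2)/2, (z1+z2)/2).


Mx = (-14- 17)/2 = -15.5000
My = (-8+4)/2 = -2.0000
Mz = (10+16)/2 = 13.0000

M = (-15.5000, -2.0000, 13.0000)


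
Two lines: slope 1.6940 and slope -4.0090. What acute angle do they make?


m1-m2 = 5.703
1+m1*m2 = -5.791246
tan(theta) = |5.703/(-5.791246)| = 0.984762
theta = arctan(|5.703/(-5.791246)|) = 44.5601 degrees (acute angle)

44.5601 degrees


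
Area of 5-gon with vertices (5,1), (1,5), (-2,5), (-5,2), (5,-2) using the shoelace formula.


sum(xi*y_{i+1}) = 5*5 + 1*5 - 2*2 - 5*(-2) + 5*1 = 41
sum(yi*x_{i+1}) = 1*1 + 5*(-2) + 5*(-5) + 2*5 - 2*5 = -34
Area = |41 + 34|/2 = 75/2 = 37.5000

37.5000 sq units


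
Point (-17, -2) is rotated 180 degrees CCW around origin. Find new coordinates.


cos(180) = -1, sin(180) = 0
x' = -17*(-1) + 2*0 = 17
y' = -17*0 - 2*(-1) = 2

(17, 2)


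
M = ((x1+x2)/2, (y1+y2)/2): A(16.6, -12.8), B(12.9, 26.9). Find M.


Mx = (16.6 + 12.9)/2 = 29.5/2 = 14.7500
My = (-12.8 + 26.9)/2 = 14.1/2 = 7.0500

(14.7500, 7.0500)


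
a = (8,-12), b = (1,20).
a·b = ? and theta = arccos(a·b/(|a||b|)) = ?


a·b = 8*1 - 12*20 = 8 - 240 = -232
|a| = sqrt(64+144) = 14.4222
|b| = sqrt(1+400) = 20.0250
cos(theta) = -232/(sqrt(208)*sqrt(401)) = -232/sqrt(83408) = -0.803312
theta = arccos(-232/sqrt(83408)) = 143.4475 degrees

a·b = -232, theta = 143.4475 deg


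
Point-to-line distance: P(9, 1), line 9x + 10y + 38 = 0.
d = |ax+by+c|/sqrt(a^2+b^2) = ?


|9*9 + 10*1 + 38| = |129| = 129
sqrt(81 + 100) = sqrt(181) = 13.4536
d = 129/sqrt(181) = 9.5885

9.5885


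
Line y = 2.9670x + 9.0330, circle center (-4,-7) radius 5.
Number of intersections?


Substitute y = 2.9670x + 9.0330: (x+ 4)^2 + (2.9670x+9.0330+ 7)^2 = 25
Expand to Ax^2 + Bx + C = 0, where b-k = 16.033
A = 1+m^2 = 9.803089
B = 2(m(b-k) - h) = 2(2.9670*16.033 + 4) = 103.139822
C = h^2 + (b-k)^2 - r^2 = 16 + 257.057089 - 25 = 248.057089
disc = B^2-4AC = 10637.8229 - 9726.9029 = 910.9200
disc > 0

2 intersection points


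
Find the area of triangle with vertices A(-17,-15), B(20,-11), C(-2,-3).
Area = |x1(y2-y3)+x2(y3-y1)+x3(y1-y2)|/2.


-17*(-11+ 3) = 136
20*(-3+ 15) = 240
-2*(-15+ 11) = 8
sum = 384
Area = |384|/2 = 192.0000

192.0000 sq units


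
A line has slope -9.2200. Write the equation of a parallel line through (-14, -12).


Parallel lines have equal slopes.
m2 = -9.2200
b2 = -12 + 9.2200*(-14) = -141.0800

y = -9.2200x - 141.0800


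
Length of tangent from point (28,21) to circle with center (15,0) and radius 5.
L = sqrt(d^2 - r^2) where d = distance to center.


d = sqrt((28-15)^2 + (21-0)^2) = sqrt(169+441) = 24.6982
L = sqrt(610.0000 - 25) = sqrt(585.0000) = 24.1868

24.1868


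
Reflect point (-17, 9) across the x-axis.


Reflection rule for x-axis: (x, -y)
(-17, 9) -> (-17, -9)

(-17, -9)


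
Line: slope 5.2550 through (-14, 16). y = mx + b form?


y - 16 = 5.2550(x + 14)
y = 5.2550x + 16 - 5.2550*(-14)
y = 5.2550x + 89.5700

y = 5.2550x + 89.5700


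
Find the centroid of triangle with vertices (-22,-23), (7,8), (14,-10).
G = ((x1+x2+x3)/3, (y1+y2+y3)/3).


Gx = (-22+7+14)/3 = -1/3 = -0.3333
Gy = (-23+8- 10)/3 = -25/3 = -8.3333

G = (-0.3333, -8.3333)
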